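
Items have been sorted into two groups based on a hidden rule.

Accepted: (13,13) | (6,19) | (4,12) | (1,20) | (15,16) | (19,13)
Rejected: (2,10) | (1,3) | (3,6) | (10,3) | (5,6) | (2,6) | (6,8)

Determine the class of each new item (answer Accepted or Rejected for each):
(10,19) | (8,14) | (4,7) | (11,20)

All 'Accepted' examples share one property — sum ≥ 16 — and every 'Rejected' example lacks it.
(10,19): 10+19 = 29 — has this property, so Accepted. (8,14): 8+14 = 22 — has this property, so Accepted. (4,7): 4+7 = 11 — lacks this property, so Rejected. (11,20): 11+20 = 31 — has this property, so Accepted.

Accepted, Accepted, Rejected, Accepted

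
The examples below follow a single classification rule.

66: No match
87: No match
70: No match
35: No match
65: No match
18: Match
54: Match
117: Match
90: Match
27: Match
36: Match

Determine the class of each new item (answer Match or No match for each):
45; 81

Comparing the two groups points to one rule — multiple of 9.

Match, Match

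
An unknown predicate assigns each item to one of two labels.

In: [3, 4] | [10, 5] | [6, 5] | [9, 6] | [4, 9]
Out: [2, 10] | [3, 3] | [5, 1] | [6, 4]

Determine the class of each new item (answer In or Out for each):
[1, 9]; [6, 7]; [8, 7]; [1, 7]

Out, In, In, Out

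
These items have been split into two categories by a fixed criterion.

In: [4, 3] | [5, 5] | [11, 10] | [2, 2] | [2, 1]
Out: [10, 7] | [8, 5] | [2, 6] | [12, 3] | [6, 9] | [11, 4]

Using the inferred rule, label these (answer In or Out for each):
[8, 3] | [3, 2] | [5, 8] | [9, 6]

Out, In, Out, Out

The rule appears to be: |first − second| ≤ 1.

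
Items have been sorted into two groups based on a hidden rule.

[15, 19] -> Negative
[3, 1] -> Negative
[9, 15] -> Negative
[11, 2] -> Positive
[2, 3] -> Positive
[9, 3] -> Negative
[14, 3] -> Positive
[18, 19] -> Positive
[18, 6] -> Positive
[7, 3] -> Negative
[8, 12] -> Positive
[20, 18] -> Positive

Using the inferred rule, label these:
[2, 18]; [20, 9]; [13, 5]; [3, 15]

Checking candidate rules against both groups, what survives is: product is even.

Positive, Positive, Negative, Negative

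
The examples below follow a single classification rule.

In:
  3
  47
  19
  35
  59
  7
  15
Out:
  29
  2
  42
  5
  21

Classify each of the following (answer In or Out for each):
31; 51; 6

In, In, Out

The simplest hypothesis consistent with all the labels is: ≡ 3 (mod 4).
31: 31 mod 4 = 3 — passes, so In. 51: 51 mod 4 = 3 — passes, so In. 6: 6 mod 4 = 2 — fails this test, so Out.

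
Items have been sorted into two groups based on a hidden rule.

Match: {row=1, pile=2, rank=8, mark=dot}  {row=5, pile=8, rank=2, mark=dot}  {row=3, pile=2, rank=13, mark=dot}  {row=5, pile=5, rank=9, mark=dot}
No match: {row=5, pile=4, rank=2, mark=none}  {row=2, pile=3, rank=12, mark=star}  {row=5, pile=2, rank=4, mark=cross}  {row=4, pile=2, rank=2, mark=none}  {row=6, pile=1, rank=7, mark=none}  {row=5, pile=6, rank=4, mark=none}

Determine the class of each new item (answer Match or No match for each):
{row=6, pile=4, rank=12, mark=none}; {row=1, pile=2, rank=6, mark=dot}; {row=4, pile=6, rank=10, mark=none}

No match, Match, No match

The simplest hypothesis consistent with all the labels is: mark is dot.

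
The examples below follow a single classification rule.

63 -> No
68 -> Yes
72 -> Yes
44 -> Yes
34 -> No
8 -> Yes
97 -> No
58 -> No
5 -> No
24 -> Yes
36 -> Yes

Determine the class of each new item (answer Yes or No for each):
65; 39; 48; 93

No, No, Yes, No

The pattern is that an item is 'Yes' exactly when: multiple of 4.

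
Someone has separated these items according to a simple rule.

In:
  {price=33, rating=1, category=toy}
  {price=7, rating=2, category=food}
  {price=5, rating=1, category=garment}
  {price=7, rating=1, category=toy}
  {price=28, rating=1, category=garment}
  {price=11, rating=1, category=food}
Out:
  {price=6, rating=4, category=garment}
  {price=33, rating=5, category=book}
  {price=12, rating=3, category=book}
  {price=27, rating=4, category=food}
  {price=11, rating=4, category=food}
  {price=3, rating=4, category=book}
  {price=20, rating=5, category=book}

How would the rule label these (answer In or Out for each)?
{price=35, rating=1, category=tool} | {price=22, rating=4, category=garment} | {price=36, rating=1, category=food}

The common property of the 'In' items is: rating ≤ 2. No 'Out' item has it.

In, Out, In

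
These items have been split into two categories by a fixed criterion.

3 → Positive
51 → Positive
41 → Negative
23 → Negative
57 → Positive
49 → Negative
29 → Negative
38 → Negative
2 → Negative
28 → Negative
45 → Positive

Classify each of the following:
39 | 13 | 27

Positive, Negative, Positive

Every 'Positive' example satisfies: multiple of 3. None of the 'Negative' examples do.
39: 39 = 3·13 — checks out, so Positive.
13: 13 = 3·4 + 1 — doesn't match, so Negative.
27: 27 = 3·9 — checks out, so Positive.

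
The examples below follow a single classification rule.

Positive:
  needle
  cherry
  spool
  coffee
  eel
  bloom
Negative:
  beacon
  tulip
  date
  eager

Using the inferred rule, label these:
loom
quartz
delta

Rule: has a double letter. This holds for each 'Positive' example and fails for each 'Negative' one.
loom: 'oo' doubled, passes → Positive. quartz: no doubled letter, does not fit → Negative. delta: no doubled letter, does not fit → Negative.

Positive, Negative, Negative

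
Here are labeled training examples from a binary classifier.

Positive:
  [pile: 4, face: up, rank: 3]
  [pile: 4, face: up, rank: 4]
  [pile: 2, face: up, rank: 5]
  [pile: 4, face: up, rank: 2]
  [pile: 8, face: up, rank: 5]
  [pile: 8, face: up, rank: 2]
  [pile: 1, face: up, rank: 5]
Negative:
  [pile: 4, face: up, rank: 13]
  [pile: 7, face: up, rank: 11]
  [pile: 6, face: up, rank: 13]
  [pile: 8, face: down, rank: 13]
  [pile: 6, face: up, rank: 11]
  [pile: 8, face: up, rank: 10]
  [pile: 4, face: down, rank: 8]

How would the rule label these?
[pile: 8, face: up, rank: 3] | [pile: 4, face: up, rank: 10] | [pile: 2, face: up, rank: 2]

Positive, Negative, Positive

The classifier is using: rank ≤ 5.
[pile: 8, face: up, rank: 3]: rank = 3 — fits, so Positive.
[pile: 4, face: up, rank: 10]: rank = 10 — doesn't qualify, so Negative.
[pile: 2, face: up, rank: 2]: rank = 2 — fits, so Positive.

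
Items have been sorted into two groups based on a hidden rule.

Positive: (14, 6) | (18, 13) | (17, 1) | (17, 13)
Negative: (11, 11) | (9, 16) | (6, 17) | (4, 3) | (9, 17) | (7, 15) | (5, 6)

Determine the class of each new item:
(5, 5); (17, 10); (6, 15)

Negative, Positive, Negative

The simplest hypothesis consistent with all the labels is: first ≥ 13.
(5, 5): first 5, does not pass → Negative.
(17, 10): first 17, fits → Positive.
(6, 15): first 6, does not pass → Negative.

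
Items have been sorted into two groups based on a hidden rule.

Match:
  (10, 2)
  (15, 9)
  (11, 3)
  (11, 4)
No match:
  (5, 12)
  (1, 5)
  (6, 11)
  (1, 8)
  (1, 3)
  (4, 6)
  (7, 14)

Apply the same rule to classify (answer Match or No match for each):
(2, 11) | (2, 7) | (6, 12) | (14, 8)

The distinguishing property — first > second — holds for all the 'Match' cases and none of the 'No match' cases.
No match: (2, 11), since 2 < 11. No match: (2, 7), since 2 < 7. No match: (6, 12), since 6 < 12. Match: (14, 8), since 14 > 8.

No match, No match, No match, Match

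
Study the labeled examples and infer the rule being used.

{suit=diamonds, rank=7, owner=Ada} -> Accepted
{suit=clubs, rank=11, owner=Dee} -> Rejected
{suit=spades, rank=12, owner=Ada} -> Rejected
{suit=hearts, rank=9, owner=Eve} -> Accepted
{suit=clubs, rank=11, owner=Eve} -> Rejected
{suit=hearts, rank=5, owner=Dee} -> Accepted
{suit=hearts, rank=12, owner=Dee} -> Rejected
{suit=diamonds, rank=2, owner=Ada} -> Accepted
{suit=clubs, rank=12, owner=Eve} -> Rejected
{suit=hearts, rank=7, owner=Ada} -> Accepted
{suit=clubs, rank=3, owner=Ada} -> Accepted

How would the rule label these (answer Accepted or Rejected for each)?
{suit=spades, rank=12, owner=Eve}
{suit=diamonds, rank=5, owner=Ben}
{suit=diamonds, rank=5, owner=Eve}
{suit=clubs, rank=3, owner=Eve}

Rejected, Accepted, Accepted, Accepted

One predicate separates the groups cleanly: rank ≤ 9.
{suit=spades, rank=12, owner=Eve}: rank = 12 — doesn't qualify, so Rejected. {suit=diamonds, rank=5, owner=Ben}: rank = 5 — fits, so Accepted. {suit=diamonds, rank=5, owner=Eve}: rank = 5 — fits, so Accepted. {suit=clubs, rank=3, owner=Eve}: rank = 3 — fits, so Accepted.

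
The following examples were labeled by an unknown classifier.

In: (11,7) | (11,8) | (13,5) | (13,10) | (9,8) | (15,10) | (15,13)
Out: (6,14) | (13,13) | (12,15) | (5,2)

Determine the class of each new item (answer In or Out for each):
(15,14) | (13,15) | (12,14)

In, Out, Out

All 'In' examples share one property — first > second AND sum ≥ 17 — and every 'Out' example lacks it.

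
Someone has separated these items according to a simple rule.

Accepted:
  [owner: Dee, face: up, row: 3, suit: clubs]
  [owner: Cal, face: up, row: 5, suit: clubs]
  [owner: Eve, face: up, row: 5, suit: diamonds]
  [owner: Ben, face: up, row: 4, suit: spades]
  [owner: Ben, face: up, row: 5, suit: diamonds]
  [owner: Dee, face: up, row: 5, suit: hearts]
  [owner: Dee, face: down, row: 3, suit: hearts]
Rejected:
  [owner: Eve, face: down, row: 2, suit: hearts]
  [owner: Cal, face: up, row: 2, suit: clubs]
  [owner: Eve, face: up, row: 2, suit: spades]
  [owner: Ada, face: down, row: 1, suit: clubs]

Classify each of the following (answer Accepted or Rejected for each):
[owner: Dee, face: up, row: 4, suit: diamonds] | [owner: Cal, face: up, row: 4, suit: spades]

Accepted, Accepted

The pattern is that an item is 'Accepted' exactly when: row ≥ 3.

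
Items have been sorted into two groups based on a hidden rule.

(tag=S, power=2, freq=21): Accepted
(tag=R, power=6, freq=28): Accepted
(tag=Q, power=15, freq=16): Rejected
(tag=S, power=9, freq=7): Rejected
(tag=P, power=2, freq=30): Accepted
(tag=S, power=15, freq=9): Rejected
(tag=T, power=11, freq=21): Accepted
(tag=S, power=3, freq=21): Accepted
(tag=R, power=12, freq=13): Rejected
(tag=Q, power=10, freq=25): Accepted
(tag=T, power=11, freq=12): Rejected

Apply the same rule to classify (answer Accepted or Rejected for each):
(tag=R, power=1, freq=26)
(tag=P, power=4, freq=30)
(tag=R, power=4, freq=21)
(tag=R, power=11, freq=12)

Accepted, Accepted, Accepted, Rejected

The simplest hypothesis consistent with all the labels is: freq ≥ 21.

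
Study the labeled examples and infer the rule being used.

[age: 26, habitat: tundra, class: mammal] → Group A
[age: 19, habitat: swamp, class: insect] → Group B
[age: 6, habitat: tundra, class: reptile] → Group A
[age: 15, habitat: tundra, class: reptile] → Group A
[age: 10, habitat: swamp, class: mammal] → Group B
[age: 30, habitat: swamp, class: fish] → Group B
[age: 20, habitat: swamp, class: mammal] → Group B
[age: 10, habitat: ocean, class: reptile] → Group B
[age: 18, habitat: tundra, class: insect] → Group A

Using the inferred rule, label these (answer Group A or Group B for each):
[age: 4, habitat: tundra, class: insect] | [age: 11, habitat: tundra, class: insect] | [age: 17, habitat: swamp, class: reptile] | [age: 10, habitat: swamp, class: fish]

Group A, Group A, Group B, Group B

Rule: habitat is tundra. This holds for each 'Group A' example and fails for each 'Group B' one.
[age: 4, habitat: tundra, class: insect]: Group A (habitat is tundra). [age: 11, habitat: tundra, class: insect]: Group A (habitat is tundra). [age: 17, habitat: swamp, class: reptile]: Group B (habitat is swamp). [age: 10, habitat: swamp, class: fish]: Group B (habitat is swamp).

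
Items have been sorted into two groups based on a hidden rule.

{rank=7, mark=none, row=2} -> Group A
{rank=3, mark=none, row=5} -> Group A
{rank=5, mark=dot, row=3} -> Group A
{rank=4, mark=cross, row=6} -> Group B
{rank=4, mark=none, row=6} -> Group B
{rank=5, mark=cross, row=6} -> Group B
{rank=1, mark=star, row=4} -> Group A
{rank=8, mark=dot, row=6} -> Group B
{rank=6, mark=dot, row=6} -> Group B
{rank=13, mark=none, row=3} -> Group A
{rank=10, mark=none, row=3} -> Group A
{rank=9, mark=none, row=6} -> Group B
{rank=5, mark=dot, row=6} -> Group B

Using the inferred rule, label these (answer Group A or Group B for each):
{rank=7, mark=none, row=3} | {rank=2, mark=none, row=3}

Rule: row ≤ 5. This holds for each 'Group A' example and fails for each 'Group B' one.
{rank=7, mark=none, row=3}: row = 3, fits → Group A. {rank=2, mark=none, row=3}: row = 3, fits → Group A.

Group A, Group A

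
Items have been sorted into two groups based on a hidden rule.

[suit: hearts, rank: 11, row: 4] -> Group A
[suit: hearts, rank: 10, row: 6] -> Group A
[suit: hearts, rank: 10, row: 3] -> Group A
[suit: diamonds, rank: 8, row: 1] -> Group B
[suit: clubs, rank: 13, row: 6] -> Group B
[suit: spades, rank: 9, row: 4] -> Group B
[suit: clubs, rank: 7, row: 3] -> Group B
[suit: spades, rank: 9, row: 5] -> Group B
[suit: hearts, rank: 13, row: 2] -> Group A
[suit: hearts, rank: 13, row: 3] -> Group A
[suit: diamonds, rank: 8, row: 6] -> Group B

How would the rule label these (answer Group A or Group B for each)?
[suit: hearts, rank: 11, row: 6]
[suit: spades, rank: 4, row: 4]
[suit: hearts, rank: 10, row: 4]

A rule that fits every label: suit is hearts — true of each 'Group A' example, false of each 'Group B' one.
[suit: hearts, rank: 11, row: 6]: Group A (suit is hearts). [suit: spades, rank: 4, row: 4]: Group B (suit is spades). [suit: hearts, rank: 10, row: 4]: Group A (suit is hearts).

Group A, Group B, Group A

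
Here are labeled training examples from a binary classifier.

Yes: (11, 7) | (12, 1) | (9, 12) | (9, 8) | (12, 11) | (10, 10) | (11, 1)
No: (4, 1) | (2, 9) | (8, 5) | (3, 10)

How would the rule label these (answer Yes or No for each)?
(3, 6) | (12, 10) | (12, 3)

No, Yes, Yes

The distinguishing property — first ≥ 9 — holds for all the 'Yes' cases and none of the 'No' cases.
(3, 6): No (first 3).
(12, 10): Yes (first 12).
(12, 3): Yes (first 12).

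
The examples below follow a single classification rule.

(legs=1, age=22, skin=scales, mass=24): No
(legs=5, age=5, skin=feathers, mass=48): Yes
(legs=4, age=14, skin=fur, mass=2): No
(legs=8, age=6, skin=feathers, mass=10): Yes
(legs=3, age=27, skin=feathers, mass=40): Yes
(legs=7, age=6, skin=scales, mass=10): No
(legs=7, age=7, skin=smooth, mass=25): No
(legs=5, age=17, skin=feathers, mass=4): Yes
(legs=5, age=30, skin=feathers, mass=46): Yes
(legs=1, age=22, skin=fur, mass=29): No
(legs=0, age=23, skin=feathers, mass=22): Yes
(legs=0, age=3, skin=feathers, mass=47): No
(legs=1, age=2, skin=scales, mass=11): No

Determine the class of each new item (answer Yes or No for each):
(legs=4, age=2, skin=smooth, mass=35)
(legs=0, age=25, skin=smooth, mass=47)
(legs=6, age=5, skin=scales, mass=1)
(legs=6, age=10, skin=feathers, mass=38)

No, No, No, Yes

The classifier is using: skin is feathers AND age ≥ 5.
(legs=4, age=2, skin=smooth, mass=35) — skin is smooth, age = 2, hence No. (legs=0, age=25, skin=smooth, mass=47) — skin is smooth, age = 25, hence No. (legs=6, age=5, skin=scales, mass=1) — skin is scales, age = 5, hence No. (legs=6, age=10, skin=feathers, mass=38) — skin is feathers, age = 10, hence Yes.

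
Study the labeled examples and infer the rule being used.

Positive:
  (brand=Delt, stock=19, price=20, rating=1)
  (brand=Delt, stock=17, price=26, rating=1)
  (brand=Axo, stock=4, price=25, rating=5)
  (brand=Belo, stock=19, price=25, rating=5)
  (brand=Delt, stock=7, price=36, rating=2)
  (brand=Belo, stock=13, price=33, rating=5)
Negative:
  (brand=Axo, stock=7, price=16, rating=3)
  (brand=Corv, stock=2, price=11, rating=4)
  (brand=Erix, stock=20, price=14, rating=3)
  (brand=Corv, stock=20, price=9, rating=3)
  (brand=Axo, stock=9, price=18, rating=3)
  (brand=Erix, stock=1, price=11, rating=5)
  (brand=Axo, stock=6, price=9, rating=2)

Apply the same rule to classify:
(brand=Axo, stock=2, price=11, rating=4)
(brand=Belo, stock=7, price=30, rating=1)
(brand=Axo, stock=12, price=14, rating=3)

A rule that fits every label: price ≥ 20 — true of each 'Positive' example, false of each 'Negative' one.
(brand=Axo, stock=2, price=11, rating=4): price = 11 — lacks this property, so Negative.
(brand=Belo, stock=7, price=30, rating=1): price = 30 — passes, so Positive.
(brand=Axo, stock=12, price=14, rating=3): price = 14 — lacks this property, so Negative.

Negative, Positive, Negative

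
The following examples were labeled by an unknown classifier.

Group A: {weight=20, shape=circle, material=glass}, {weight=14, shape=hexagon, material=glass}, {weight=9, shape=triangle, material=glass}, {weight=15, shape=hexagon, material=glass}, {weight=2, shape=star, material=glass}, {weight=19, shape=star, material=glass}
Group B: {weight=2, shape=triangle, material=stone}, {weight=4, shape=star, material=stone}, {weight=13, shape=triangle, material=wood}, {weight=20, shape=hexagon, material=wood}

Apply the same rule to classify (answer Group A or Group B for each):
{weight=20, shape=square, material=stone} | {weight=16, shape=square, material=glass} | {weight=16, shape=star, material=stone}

Group B, Group A, Group B

Every 'Group A' example satisfies: material is glass. None of the 'Group B' examples do.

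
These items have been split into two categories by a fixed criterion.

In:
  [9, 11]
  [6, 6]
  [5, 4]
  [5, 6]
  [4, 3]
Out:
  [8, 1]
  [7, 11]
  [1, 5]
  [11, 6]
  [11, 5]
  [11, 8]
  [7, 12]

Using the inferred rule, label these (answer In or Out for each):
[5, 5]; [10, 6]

In, Out

Every 'In' example satisfies: |first − second| ≤ 2. None of the 'Out' examples do.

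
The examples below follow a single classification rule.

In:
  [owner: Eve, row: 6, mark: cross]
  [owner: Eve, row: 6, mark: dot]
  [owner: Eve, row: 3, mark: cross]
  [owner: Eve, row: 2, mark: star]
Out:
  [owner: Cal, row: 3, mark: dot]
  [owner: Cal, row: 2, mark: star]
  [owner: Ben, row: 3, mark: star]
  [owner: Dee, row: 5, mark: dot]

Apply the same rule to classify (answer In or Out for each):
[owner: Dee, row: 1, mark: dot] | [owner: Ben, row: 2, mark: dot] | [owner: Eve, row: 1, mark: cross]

The rule appears to be: owner is Eve.
[owner: Dee, row: 1, mark: dot]: Out (owner is Dee).
[owner: Ben, row: 2, mark: dot]: Out (owner is Ben).
[owner: Eve, row: 1, mark: cross]: In (owner is Eve).

Out, Out, In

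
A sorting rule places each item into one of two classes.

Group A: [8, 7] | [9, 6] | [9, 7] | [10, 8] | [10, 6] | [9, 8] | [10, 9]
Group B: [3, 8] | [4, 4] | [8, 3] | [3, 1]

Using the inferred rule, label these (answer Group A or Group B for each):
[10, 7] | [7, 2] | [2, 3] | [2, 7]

Group A, Group B, Group B, Group B

'Group A' ⟺ sum ≥ 15.
[10, 7]: 10+7 = 17, fits → Group A. [7, 2]: 7+2 = 9, does not satisfy this → Group B. [2, 3]: 2+3 = 5, does not satisfy this → Group B. [2, 7]: 2+7 = 9, does not satisfy this → Group B.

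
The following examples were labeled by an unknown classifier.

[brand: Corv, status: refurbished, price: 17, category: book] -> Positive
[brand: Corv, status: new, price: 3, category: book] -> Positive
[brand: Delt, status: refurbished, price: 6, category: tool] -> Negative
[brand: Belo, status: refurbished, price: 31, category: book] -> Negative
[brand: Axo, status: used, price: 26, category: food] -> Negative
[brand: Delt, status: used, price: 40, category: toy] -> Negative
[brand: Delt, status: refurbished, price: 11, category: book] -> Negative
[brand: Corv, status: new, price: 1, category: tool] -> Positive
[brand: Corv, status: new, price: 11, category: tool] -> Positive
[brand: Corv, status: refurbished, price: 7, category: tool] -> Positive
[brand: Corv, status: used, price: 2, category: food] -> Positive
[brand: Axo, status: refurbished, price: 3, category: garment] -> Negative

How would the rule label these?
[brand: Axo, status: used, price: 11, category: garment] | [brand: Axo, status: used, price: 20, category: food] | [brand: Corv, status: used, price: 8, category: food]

The distinguishing property — brand is Corv — holds for all the 'Positive' cases and none of the 'Negative' cases.
[brand: Axo, status: used, price: 11, category: garment] → brand is Axo → Negative.
[brand: Axo, status: used, price: 20, category: food] → brand is Axo → Negative.
[brand: Corv, status: used, price: 8, category: food] → brand is Corv → Positive.

Negative, Negative, Positive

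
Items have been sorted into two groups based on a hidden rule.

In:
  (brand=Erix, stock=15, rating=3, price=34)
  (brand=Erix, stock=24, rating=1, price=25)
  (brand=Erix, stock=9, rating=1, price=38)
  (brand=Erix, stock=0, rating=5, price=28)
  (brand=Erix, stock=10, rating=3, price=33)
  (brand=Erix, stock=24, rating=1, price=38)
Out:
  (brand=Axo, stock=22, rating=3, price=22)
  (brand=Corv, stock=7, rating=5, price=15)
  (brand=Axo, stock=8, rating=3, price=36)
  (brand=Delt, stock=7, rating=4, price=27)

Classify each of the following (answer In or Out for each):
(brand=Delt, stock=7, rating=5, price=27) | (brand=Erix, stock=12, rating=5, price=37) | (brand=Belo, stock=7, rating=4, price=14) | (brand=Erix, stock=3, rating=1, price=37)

Comparing the two groups points to one rule — brand is Erix.
Out: (brand=Delt, stock=7, rating=5, price=27), since brand is Delt.
In: (brand=Erix, stock=12, rating=5, price=37), since brand is Erix.
Out: (brand=Belo, stock=7, rating=4, price=14), since brand is Belo.
In: (brand=Erix, stock=3, rating=1, price=37), since brand is Erix.

Out, In, Out, In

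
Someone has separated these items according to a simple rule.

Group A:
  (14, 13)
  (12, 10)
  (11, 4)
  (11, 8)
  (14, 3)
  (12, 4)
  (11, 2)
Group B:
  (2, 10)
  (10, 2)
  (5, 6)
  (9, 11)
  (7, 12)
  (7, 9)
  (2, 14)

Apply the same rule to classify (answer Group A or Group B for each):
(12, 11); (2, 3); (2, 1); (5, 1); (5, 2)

The distinguishing property — first ≥ 11 — holds for all the 'Group A' cases and none of the 'Group B' cases.
(12, 11): Group A (first 12).
(2, 3): Group B (first 2).
(2, 1): Group B (first 2).
(5, 1): Group B (first 5).
(5, 2): Group B (first 5).

Group A, Group B, Group B, Group B, Group B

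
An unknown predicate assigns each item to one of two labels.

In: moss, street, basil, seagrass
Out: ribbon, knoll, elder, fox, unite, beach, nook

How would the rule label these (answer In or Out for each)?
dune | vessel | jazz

Out, In, Out

Looking at the examples, the only property every 'In' case has and every 'Out' case lacks is: contains 's'.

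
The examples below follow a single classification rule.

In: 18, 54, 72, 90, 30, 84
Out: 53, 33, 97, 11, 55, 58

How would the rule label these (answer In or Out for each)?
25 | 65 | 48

Comparing the two groups points to one rule — multiple of 6.
25 → 25 = 6·4 + 1 → Out. 65 → 65 = 6·10 + 5 → Out. 48 → 48 = 6·8 → In.

Out, Out, In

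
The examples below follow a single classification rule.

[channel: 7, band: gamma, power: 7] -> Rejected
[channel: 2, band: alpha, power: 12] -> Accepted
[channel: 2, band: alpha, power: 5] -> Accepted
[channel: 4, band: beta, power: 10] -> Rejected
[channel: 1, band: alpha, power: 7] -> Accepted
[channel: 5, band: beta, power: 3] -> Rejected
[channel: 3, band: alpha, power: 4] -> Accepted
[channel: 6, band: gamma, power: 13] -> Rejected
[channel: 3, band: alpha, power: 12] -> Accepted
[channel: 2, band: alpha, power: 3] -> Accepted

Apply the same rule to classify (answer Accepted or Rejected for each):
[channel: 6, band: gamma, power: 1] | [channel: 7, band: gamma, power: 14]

Rejected, Rejected

Every 'Accepted' example satisfies: band is alpha. None of the 'Rejected' examples do.
[channel: 6, band: gamma, power: 1]: Rejected (band is gamma).
[channel: 7, band: gamma, power: 14]: Rejected (band is gamma).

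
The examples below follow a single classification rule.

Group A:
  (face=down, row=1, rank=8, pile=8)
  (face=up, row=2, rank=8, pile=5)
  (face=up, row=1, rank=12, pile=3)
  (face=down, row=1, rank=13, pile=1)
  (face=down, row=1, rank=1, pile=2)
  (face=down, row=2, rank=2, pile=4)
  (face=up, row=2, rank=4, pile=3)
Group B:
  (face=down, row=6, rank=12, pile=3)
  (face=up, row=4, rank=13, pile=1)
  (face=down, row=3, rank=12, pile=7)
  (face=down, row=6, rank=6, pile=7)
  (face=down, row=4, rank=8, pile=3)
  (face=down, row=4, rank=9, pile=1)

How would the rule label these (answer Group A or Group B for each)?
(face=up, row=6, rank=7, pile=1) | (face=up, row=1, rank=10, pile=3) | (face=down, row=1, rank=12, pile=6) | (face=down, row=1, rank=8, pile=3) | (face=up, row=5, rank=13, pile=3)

Group B, Group A, Group A, Group A, Group B

The simplest hypothesis consistent with all the labels is: row ≤ 2.
(face=up, row=6, rank=7, pile=1): row = 6, doesn't qualify → Group B.
(face=up, row=1, rank=10, pile=3): row = 1, has this property → Group A.
(face=down, row=1, rank=12, pile=6): row = 1, has this property → Group A.
(face=down, row=1, rank=8, pile=3): row = 1, has this property → Group A.
(face=up, row=5, rank=13, pile=3): row = 5, doesn't qualify → Group B.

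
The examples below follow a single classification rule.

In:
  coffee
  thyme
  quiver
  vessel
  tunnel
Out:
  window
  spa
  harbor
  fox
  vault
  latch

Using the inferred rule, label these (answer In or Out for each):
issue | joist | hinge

'In' ⟺ contains 'e'.
issue → has 'e' → In. joist → no 'e' → Out. hinge → has 'e' → In.

In, Out, In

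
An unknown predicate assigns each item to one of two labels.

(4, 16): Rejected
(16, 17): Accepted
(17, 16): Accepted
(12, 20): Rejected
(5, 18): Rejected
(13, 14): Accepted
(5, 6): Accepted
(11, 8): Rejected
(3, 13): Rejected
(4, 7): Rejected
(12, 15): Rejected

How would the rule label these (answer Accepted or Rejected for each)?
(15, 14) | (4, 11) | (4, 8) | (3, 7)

Accepted, Rejected, Rejected, Rejected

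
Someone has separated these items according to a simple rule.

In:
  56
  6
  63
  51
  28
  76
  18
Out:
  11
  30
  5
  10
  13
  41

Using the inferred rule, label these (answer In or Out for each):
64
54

Every 'In' example satisfies: digit sum ≥ 6. None of the 'Out' examples do.
64 — digit sum 6+4 = 10, hence In. 54 — digit sum 5+4 = 9, hence In.

In, In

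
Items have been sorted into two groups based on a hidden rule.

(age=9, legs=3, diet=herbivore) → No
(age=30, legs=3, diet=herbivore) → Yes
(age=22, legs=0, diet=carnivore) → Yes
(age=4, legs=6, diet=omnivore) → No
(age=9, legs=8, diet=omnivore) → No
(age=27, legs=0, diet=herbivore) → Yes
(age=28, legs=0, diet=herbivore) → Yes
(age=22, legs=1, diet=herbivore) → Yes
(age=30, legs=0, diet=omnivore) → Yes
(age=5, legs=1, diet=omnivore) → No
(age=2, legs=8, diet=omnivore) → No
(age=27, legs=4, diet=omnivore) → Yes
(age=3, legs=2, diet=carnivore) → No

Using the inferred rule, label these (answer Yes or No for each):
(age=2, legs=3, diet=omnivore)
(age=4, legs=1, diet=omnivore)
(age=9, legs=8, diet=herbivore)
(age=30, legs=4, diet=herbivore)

No, No, No, Yes

All 'Yes' examples share one property — age ≥ 22 — and every 'No' example lacks it.
No: (age=2, legs=3, diet=omnivore), since age = 2.
No: (age=4, legs=1, diet=omnivore), since age = 4.
No: (age=9, legs=8, diet=herbivore), since age = 9.
Yes: (age=30, legs=4, diet=herbivore), since age = 30.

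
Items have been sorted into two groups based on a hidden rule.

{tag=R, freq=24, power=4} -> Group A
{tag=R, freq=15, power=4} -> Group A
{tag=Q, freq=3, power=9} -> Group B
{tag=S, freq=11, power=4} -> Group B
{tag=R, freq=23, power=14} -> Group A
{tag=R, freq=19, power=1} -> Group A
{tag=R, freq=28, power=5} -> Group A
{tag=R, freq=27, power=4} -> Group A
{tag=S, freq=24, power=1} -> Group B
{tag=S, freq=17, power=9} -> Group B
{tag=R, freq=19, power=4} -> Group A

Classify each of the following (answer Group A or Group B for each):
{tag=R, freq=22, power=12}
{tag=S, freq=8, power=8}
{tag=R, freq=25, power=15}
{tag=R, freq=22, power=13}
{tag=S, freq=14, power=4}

Group A, Group B, Group A, Group A, Group B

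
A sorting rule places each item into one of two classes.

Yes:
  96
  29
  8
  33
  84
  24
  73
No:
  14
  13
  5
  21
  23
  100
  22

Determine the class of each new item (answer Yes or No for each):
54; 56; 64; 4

Yes, Yes, Yes, No

The distinguishing property — digit sum ≥ 6 — holds for all the 'Yes' cases and none of the 'No' cases.
54: digit sum 5+4 = 9, satisfies this → Yes.
56: digit sum 5+6 = 11, satisfies this → Yes.
64: digit sum 6+4 = 10, satisfies this → Yes.
4: digit sum 4, does not pass → No.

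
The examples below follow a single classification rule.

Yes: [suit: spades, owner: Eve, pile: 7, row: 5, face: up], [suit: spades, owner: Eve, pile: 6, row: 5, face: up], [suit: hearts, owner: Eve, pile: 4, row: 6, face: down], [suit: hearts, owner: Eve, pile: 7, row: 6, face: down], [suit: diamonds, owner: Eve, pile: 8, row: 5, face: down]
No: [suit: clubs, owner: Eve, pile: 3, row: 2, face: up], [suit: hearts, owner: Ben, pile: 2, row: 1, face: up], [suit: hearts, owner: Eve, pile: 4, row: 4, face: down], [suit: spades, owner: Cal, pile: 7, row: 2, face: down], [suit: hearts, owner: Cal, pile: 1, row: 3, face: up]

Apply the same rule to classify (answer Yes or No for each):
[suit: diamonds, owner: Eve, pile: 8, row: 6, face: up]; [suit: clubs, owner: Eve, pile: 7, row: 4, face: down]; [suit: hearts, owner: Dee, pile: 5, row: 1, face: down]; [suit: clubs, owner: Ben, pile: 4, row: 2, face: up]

The common property of the 'Yes' items is: row ≥ 5. No 'No' item has it.
[suit: diamonds, owner: Eve, pile: 8, row: 6, face: up] — row = 6, hence Yes.
[suit: clubs, owner: Eve, pile: 7, row: 4, face: down] — row = 4, hence No.
[suit: hearts, owner: Dee, pile: 5, row: 1, face: down] — row = 1, hence No.
[suit: clubs, owner: Ben, pile: 4, row: 2, face: up] — row = 2, hence No.

Yes, No, No, No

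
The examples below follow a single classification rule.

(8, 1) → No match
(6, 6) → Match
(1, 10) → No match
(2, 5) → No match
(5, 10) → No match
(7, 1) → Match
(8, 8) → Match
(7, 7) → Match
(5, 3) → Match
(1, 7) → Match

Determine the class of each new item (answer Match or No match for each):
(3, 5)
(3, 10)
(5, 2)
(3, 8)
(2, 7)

Rule: sum is even. This holds for each 'Match' example and fails for each 'No match' one.
(3, 5) — 3+5 = 8, hence Match. (3, 10) — 3+10 = 13, hence No match. (5, 2) — 5+2 = 7, hence No match. (3, 8) — 3+8 = 11, hence No match. (2, 7) — 2+7 = 9, hence No match.

Match, No match, No match, No match, No match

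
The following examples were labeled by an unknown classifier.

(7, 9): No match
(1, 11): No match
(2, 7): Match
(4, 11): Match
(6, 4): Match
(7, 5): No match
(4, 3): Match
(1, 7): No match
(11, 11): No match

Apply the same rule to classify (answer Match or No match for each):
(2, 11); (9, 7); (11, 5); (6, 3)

Match, No match, No match, Match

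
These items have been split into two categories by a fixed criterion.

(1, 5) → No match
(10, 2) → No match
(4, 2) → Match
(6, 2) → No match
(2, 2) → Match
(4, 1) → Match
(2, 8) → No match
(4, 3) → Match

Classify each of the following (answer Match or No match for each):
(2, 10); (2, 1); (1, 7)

A rule that fits every label: max ≤ 4 — true of each 'Match' example, false of each 'No match' one.
(2, 10): No match (max 10).
(2, 1): Match (max 2).
(1, 7): No match (max 7).

No match, Match, No match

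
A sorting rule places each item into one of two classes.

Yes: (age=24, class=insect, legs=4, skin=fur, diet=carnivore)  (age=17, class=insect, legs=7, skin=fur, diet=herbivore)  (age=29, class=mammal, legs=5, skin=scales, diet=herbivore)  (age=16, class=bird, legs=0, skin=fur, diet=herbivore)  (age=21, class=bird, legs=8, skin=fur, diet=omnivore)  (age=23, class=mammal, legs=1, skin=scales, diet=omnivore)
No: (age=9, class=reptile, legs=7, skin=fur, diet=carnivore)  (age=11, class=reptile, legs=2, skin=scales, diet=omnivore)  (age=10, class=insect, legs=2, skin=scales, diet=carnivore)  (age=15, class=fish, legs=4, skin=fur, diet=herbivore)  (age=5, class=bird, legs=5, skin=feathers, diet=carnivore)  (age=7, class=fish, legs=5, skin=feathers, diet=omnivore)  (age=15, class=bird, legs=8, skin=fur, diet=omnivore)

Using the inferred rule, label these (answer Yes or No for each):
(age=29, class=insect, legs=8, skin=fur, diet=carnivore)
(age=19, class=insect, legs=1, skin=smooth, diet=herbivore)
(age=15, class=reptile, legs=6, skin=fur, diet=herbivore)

The simplest hypothesis consistent with all the labels is: age ≥ 16.

Yes, Yes, No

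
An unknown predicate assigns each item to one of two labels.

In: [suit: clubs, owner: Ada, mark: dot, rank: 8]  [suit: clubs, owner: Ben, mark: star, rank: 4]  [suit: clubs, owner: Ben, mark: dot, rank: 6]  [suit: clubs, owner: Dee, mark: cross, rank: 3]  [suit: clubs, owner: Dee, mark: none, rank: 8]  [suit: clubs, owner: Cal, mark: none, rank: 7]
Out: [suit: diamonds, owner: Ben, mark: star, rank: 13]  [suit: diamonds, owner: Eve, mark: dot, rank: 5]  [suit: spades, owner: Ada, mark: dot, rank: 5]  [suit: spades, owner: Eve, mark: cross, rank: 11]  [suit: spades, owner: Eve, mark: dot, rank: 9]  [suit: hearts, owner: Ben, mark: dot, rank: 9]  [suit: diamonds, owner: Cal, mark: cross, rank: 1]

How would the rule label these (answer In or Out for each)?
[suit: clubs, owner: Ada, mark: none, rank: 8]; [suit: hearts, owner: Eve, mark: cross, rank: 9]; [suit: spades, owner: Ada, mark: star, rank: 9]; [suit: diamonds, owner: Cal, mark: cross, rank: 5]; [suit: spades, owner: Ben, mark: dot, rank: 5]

In, Out, Out, Out, Out

'In' ⟺ suit is clubs.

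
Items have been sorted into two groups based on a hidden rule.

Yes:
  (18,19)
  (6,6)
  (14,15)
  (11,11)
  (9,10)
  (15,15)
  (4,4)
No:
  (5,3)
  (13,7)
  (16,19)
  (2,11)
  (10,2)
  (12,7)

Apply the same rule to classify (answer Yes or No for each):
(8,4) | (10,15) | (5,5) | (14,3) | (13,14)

No, No, Yes, No, Yes

'Yes' ⟺ |first − second| ≤ 1.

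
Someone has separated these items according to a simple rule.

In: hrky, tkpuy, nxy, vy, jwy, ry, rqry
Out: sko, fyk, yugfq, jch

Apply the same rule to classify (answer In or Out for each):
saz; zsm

Comparing the two groups points to one rule — ends with 'y'.
Out: saz, since ends with 'z'. Out: zsm, since ends with 'm'.

Out, Out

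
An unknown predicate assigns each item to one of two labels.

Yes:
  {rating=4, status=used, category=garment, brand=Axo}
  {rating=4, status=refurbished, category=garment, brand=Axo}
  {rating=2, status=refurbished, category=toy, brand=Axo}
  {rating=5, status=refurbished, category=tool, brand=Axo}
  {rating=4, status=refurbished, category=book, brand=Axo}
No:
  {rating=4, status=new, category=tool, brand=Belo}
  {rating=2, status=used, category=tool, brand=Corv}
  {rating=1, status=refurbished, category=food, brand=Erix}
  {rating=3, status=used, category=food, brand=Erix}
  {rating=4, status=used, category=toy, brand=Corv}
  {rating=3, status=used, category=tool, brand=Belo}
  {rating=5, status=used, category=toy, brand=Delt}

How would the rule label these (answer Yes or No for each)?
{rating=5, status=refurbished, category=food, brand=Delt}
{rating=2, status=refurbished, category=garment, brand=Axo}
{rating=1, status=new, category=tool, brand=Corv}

No, Yes, No

'Yes' ⟺ brand is Axo.
{rating=5, status=refurbished, category=food, brand=Delt}: brand is Delt — fails the rule, so No. {rating=2, status=refurbished, category=garment, brand=Axo}: brand is Axo — matches, so Yes. {rating=1, status=new, category=tool, brand=Corv}: brand is Corv — fails the rule, so No.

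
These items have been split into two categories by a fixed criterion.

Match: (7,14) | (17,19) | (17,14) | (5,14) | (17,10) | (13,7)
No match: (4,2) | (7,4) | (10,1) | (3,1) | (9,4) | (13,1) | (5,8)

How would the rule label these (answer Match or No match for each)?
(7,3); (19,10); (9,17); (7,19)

No match, Match, Match, Match

One predicate separates the groups cleanly: sum ≥ 19.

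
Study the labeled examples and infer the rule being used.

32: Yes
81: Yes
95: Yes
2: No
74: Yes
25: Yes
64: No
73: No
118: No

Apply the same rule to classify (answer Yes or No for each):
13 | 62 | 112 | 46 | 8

No, No, No, Yes, No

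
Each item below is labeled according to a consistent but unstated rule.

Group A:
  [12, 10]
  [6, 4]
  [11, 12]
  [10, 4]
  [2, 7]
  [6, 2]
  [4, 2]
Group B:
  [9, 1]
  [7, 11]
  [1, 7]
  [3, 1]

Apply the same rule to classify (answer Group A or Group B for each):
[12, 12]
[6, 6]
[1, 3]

Rule: product is even. This holds for each 'Group A' example and fails for each 'Group B' one.

Group A, Group A, Group B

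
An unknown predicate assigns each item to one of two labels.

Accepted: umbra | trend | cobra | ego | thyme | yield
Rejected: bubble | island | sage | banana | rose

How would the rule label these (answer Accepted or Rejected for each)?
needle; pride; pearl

Rejected, Accepted, Accepted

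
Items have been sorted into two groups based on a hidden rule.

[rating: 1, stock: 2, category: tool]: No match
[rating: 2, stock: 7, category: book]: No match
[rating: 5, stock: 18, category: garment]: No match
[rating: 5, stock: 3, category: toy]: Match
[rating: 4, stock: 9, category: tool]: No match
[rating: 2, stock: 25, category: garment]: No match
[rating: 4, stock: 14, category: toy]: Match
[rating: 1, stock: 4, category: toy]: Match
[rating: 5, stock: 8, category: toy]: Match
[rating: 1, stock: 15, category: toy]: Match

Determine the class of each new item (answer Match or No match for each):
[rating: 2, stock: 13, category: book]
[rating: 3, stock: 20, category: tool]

One predicate separates the groups cleanly: category is toy.
[rating: 2, stock: 13, category: book] — category is book, hence No match. [rating: 3, stock: 20, category: tool] — category is tool, hence No match.

No match, No match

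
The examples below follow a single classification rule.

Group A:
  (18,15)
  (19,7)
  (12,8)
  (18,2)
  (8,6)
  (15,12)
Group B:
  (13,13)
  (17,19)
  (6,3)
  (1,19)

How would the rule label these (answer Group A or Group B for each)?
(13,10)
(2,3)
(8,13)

Group A, Group B, Group B

The rule appears to be: first > second AND sum ≥ 14.
Group A: (13,10), since 13 > 10, 13+10 = 23.
Group B: (2,3), since 2 < 3, 2+3 = 5.
Group B: (8,13), since 8 < 13, 8+13 = 21.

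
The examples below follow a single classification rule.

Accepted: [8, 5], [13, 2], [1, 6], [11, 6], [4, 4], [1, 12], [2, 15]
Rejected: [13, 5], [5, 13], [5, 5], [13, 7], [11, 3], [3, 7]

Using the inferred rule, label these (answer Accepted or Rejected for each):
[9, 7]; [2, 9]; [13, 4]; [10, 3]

Rejected, Accepted, Accepted, Accepted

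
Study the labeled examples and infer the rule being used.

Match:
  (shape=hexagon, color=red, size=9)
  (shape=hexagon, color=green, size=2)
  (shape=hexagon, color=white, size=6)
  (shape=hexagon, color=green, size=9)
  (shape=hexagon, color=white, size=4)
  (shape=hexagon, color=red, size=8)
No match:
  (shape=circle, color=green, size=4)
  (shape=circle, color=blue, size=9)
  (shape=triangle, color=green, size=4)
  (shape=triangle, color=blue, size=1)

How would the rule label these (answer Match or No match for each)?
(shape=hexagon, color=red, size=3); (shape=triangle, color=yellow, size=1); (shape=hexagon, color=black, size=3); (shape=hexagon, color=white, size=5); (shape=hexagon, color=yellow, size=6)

The distinguishing property — shape is hexagon — holds for all the 'Match' cases and none of the 'No match' cases.
(shape=hexagon, color=red, size=3): Match (shape is hexagon).
(shape=triangle, color=yellow, size=1): No match (shape is triangle).
(shape=hexagon, color=black, size=3): Match (shape is hexagon).
(shape=hexagon, color=white, size=5): Match (shape is hexagon).
(shape=hexagon, color=yellow, size=6): Match (shape is hexagon).

Match, No match, Match, Match, Match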